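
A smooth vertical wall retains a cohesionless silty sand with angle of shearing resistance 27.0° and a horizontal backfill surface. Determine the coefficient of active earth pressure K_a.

K_a = (1 − sin φ)/(1 + sin φ) = (1 − sin 27.0°)/(1 + sin 27.0°) = 0.3755.

0.376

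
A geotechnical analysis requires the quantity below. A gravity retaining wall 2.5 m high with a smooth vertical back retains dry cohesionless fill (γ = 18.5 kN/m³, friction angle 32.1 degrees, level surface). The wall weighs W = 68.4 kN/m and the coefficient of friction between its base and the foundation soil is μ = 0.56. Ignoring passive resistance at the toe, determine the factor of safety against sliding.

K_a = tan²(45° − 32.1°/2) = 0.3060.
P_a = ½K_aγH² = 0.5×0.3060×18.5×2.5² = 17.69 kN/m, acting at H/3 = 0.8333 m above the base.
FS_sliding = μW / P_a = 0.56×68.4 / 17.69 = 2.165.

2.17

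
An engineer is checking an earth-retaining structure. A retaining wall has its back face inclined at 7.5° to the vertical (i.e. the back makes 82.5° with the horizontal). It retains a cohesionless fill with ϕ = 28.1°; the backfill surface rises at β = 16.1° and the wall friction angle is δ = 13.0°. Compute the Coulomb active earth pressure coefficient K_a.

K_a = sin²(α+φ) / [sin²α · sin(α−δ) · (1 + √{sin(φ+δ)sin(φ−β) / (sin(α−δ)sin(α+β))})²].
With α = 82.5°, φ = 28.1°, δ = 13.0°, β = 16.1°: K_a = 0.4967.

0.497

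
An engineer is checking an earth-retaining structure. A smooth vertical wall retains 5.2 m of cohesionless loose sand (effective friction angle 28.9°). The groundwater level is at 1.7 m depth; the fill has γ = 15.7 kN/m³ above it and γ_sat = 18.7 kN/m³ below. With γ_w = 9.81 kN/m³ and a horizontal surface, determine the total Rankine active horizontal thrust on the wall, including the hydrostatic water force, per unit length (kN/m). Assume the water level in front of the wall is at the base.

K_a = tan²(45° − φ/2) = 0.3484.
γ' = 18.7 − 9.81 = 8.890 kN/m³. Depth below WT = 3.5 m.
σ'_h at WT = K_a γ d_w = 9.298 kPa; at base = 9.298 + K_a γ' × 3.5 = 20.14 kPa.
P₁ (0–1.7 m) = ½×9.298×1.7 = 7.903. P₂ (1.7–5.2 m) = ½(9.298+20.14)×3.5 = 51.51.
P_w = ½ γ_w h₂² = 0.5×9.81×3.5² = 60.09. Total = 7.903+51.51+60.09 = 119.5 kN/m.

120 kN/m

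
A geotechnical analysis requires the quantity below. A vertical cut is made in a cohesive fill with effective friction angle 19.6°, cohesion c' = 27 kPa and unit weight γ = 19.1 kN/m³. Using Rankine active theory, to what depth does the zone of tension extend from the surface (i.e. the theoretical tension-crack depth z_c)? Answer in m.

4.01 m

K_a = tan²(45° − 19.6°/2) = 0.4976; √K_a = 0.7054.
The active pressure is zero where K_a γ z = 2c√K_a, so z_c = 2c/(γ√K_a) = 2×27/(19.1×0.7054) = 4.008 m.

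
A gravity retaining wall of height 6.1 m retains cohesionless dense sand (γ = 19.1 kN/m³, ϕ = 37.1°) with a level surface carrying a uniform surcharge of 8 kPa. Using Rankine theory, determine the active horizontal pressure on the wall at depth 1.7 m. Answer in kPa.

10.0 kPa

K_a = (1 − sin φ)/(1 + sin φ) = 0.2475.
σ_v = γz + q = 19.1 × 1.7 + 8 = 40.47 kPa.
σ_h = K_a σ_v = 0.2475 × 40.47 = 10.02 kPa.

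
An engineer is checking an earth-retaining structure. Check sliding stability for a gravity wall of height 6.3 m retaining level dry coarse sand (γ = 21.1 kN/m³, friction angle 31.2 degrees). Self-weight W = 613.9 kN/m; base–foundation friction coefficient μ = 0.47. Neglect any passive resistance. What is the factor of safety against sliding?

2.17

K_a = tan²(45° − 31.2°/2) = 0.3175.
P_a = ½K_aγH² = 0.5×0.3175×21.1×6.3² = 132.9 kN/m, acting at H/3 = 2.100 m above the base.
FS_sliding = μW / P_a = 0.47×613.9 / 132.9 = 2.170.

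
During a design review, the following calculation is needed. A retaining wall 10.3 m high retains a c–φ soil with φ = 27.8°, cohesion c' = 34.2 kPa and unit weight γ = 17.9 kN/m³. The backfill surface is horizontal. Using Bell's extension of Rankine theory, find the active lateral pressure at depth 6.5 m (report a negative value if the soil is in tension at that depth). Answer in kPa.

K_a = (1 − sin φ)/(1 + sin φ) = 0.3639.
σ_a = K_a γ z − 2c√K_a = 0.3639×17.9×6.5 − 2×34.2×0.6032 = 1.078 kPa.

1.08 kPa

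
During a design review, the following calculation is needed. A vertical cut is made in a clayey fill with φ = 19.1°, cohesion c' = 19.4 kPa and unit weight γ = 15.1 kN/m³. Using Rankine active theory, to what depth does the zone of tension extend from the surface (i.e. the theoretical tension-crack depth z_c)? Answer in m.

K_a = tan²(45° − 19.1°/2) = 0.5069; √K_a = 0.7120.
The active pressure is zero where K_a γ z = 2c√K_a, so z_c = 2c/(γ√K_a) = 2×19.4/(15.1×0.7120) = 3.609 m.

3.61 m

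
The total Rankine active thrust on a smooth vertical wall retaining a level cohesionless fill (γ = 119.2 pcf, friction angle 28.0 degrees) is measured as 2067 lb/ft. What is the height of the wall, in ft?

9.80 ft

K_a = 0.3610. P_a = ½ K_a γ H² ⇒ H = √(2P_a/(K_a γ)).
H = √(2×2067/(0.3610×119.2)) = 9.801 ft.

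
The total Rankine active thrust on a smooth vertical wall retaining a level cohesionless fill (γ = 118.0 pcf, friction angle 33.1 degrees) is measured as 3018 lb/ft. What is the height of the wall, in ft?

K_a = 0.2936. P_a = ½ K_a γ H² ⇒ H = √(2P_a/(K_a γ)).
H = √(2×3018/(0.2936×118.0)) = 13.20 ft.

13.2 ft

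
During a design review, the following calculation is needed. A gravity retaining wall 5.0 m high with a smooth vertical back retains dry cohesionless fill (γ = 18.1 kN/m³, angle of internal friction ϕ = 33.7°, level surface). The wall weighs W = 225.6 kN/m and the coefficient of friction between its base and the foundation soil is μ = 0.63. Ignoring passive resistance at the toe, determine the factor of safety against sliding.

2.19

K_a = tan²(45° − 33.7°/2) = 0.2863.
P_a = ½K_aγH² = 0.5×0.2863×18.1×5.0² = 64.78 kN/m, acting at H/3 = 1.667 m above the base.
FS_sliding = μW / P_a = 0.63×225.6 / 64.78 = 2.194.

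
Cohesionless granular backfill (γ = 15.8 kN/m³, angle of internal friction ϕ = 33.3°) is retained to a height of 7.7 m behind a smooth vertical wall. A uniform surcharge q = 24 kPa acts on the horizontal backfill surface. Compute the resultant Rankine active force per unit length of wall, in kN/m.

190 kN/m

K_a = tan²(45° − φ/2) = 0.2911.
Soil triangle: ½ K_a γ H² = 0.5×0.2911×15.8×7.7² = 136.4 kN/m.
Surcharge rectangle: K_a q H = 0.2911×24×7.7 = 53.80 kN/m.
Total = 136.4 + 53.80 = 190.2 kN/m.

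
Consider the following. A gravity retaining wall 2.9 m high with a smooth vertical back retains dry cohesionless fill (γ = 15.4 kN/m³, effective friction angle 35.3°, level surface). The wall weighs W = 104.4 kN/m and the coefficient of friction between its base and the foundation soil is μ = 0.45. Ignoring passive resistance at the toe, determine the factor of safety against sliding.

K_a = tan²(45° − 35.3°/2) = 0.2675.
P_a = ½K_aγH² = 0.5×0.2675×15.4×2.9² = 17.33 kN/m, acting at H/3 = 0.9667 m above the base.
FS_sliding = μW / P_a = 0.45×104.4 / 17.33 = 2.712.

2.71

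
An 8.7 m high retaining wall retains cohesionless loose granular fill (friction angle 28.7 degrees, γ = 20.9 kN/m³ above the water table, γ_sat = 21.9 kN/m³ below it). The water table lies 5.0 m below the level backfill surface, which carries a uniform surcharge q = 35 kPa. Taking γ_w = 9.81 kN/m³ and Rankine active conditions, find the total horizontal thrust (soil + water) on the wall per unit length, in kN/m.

K_a = tan²(45° − φ/2) = 0.3511.
γ' = 21.9 − 9.81 = 12.09 kN/m³. h₂ = H − d_w = 3.7 m.
σ'_h: at surface K_a·q = 12.29; at WT K_a(q+γd_w) = 48.99; at base K_a(q+γd_w+γ'h₂) = 64.69 kPa.
P₁ = ½(12.29+48.99)×5.0 = 153.2; P₂ = ½(48.99+64.69)×3.7 = 210.3; P_w = ½γ_w h₂² = 67.15.
Total = 153.2+210.3+67.15 = 430.6 kN/m.

431 kN/m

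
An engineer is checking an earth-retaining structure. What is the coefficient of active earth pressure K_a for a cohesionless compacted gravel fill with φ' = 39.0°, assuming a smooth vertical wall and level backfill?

K_a = tan²(45° − φ/2) = tan²(25.50°) = 0.2275.

0.228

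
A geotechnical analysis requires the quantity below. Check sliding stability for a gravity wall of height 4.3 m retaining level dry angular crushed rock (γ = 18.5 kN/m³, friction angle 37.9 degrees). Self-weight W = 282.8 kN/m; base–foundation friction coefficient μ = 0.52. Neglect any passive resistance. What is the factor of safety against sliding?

K_a = tan²(45° − 37.9°/2) = 0.2389.
P_a = ½K_aγH² = 0.5×0.2389×18.5×4.3² = 40.87 kN/m, acting at H/3 = 1.433 m above the base.
FS_sliding = μW / P_a = 0.52×282.8 / 40.87 = 3.598.

3.60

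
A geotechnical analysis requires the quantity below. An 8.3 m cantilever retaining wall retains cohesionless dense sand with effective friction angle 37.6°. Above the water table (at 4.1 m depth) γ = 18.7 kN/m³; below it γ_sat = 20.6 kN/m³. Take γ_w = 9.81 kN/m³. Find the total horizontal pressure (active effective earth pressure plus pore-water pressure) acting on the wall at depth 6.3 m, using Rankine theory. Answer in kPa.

K_a = (1 − sin φ)/(1 + sin φ) = 0.2421.
γ' = 20.6 − 9.81 = 10.79 kN/m³.
Effective vertical stress at 6.3 m: σ'_v = 18.7×4.1 + 10.79×2.20 = 100.4 kPa.
σ'_h = K_a σ'_v = 0.2421 × 100.4 = 24.31 kPa; u = γ_w × 2.20 = 21.58 kPa.
Total σ_h = 24.31 + 21.58 = 45.89 kPa.

45.9 kPa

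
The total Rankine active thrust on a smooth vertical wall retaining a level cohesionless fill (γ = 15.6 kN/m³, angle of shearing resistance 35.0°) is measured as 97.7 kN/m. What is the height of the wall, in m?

K_a = 0.2710. P_a = ½ K_a γ H² ⇒ H = √(2P_a/(K_a γ)).
H = √(2×97.7/(0.2710×15.6)) = 6.799 m.

6.80 m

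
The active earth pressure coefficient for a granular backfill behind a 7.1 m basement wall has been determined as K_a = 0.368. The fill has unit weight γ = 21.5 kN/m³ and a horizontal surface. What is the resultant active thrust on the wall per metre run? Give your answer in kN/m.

P = ½ K_a γ H² = 0.5 × 0.368 × 21.5 × 7.1² = 199.4 kN/m.

199 kN/m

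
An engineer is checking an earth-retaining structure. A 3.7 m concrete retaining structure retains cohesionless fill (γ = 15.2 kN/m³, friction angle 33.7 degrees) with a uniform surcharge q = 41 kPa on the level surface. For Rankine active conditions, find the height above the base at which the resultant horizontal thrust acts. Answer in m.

K_a = 0.2863.
Triangular part P₁ = ½K_aγH² = 29.79 at H/3 = 1.233 m; rectangular part P₂ = K_a q H = 43.43 at H/2 = 1.850 m.
ȳ = (P₁·1.233 + P₂·1.850)/(P₁+P₂) = 1.599 m.

1.60 m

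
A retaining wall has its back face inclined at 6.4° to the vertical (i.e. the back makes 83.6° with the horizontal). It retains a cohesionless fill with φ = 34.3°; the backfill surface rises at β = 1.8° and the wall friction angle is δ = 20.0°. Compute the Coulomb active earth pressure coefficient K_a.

0.306

K_a = sin²(α+φ) / [sin²α · sin(α−δ) · (1 + √{sin(φ+δ)sin(φ−β) / (sin(α−δ)sin(α+β))})²].
With α = 83.6°, φ = 34.3°, δ = 20.0°, β = 1.8°: K_a = 0.3059.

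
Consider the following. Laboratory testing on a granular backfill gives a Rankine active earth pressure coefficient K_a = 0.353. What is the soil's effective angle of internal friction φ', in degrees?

28.6°

K_a = tan²(45° − φ/2) ⇒ 45° − φ/2 = arctan(√0.353) = 30.72°.
φ = 2(45° − 30.72°) = 28.57°.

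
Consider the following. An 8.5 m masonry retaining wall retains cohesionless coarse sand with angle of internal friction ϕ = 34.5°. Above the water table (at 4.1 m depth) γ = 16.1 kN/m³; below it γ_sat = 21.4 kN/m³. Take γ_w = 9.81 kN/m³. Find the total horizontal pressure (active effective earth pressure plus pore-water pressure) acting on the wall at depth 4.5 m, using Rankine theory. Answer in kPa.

23.5 kPa

K_a = (1 − sin φ)/(1 + sin φ) = 0.2768.
γ' = 21.4 − 9.81 = 11.59 kN/m³.
Effective vertical stress at 4.5 m: σ'_v = 16.1×4.1 + 11.59×0.400 = 70.65 kPa.
σ'_h = K_a σ'_v = 0.2768 × 70.65 = 19.56 kPa; u = γ_w × 0.400 = 3.924 kPa.
Total σ_h = 19.56 + 3.924 = 23.48 kPa.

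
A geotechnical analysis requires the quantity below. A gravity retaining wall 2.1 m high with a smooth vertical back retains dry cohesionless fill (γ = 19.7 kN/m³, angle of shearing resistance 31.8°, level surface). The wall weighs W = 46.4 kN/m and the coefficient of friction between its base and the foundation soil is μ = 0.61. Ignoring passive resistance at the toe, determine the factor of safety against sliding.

K_a = tan²(45° − 31.8°/2) = 0.3098.
P_a = ½K_aγH² = 0.5×0.3098×19.7×2.1² = 13.46 kN/m, acting at H/3 = 0.7000 m above the base.
FS_sliding = μW / P_a = 0.61×46.4 / 13.46 = 2.103.

2.10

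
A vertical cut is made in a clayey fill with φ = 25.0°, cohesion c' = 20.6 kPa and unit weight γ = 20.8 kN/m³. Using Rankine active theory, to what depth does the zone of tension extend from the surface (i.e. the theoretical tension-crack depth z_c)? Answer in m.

3.11 m

K_a = tan²(45° − 25.0°/2) = 0.4059; √K_a = 0.6371.
The active pressure is zero where K_a γ z = 2c√K_a, so z_c = 2c/(γ√K_a) = 2×20.6/(20.8×0.6371) = 3.109 m.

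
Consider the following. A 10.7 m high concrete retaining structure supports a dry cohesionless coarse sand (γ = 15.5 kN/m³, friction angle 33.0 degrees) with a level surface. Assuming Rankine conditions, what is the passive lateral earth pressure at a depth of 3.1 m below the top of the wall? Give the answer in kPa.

K_p = (1 + sin φ)/(1 − sin φ) = 3.392.
σ_h = K_p γ z = 3.392 × 15.5 × 3.1 = 163.0 kPa.

163 kPa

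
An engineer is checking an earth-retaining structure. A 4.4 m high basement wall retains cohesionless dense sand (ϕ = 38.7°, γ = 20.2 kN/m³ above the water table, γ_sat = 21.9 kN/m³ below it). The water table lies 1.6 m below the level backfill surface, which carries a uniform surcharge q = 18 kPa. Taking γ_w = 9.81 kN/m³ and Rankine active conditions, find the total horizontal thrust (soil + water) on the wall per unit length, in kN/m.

94.5 kN/m

K_a = tan²(45° − φ/2) = 0.2306.
γ' = 21.9 − 9.81 = 12.09 kN/m³. h₂ = H − d_w = 2.8 m.
σ'_h: at surface K_a·q = 4.151; at WT K_a(q+γd_w) = 11.60; at base K_a(q+γd_w+γ'h₂) = 19.41 kPa.
P₁ = ½(4.151+11.60)×1.6 = 12.60; P₂ = ½(11.60+19.41)×2.8 = 43.42; P_w = ½γ_w h₂² = 38.46.
Total = 12.60+43.42+38.46 = 94.47 kN/m.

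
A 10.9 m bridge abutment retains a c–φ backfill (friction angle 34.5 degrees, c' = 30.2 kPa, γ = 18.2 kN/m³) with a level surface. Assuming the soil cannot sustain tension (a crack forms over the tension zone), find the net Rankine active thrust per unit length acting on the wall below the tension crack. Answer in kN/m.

53.1 kN/m

K_a = 0.2768; √K_a = 0.5261.
Tension-crack depth z_c = 2c/(γ√K_a) = 2×30.2/(18.2×0.5261) = 6.308 m.
σ_a at base = K_a γ H − 2c√K_a = 0.2768×18.2×10.9 − 2×30.2×0.5261 = 23.14 kPa.
P_a = ½ × 23.14 × (H − z_c) = 0.5×23.14×4.592 = 53.12 kN/m.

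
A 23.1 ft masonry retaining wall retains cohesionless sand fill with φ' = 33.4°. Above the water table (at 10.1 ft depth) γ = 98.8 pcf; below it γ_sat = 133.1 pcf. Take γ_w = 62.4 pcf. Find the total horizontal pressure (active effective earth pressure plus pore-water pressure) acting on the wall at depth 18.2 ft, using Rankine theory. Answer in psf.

K_a = (1 − sin φ)/(1 + sin φ) = 0.2899.
γ' = 133.1 − 62.4 = 70.70 pcf.
Effective vertical stress at 18.2 ft: σ'_v = 98.8×10.1 + 70.70×8.10 = 1571 psf.
σ'_h = K_a σ'_v = 0.2899 × 1571 = 455.3 psf; u = γ_w × 8.10 = 505.4 psf.
Total σ_h = 455.3 + 505.4 = 960.8 psf.

961 psf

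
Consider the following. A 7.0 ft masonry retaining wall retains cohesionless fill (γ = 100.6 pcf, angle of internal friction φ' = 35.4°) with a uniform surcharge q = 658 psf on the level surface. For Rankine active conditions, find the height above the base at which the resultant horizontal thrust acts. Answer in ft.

K_a = 0.2664.
Triangular part P₁ = ½K_aγH² = 656.6 at H/3 = 2.333 ft; rectangular part P₂ = K_a q H = 1227 at H/2 = 3.500 ft.
ȳ = (P₁·2.333 + P₂·3.500)/(P₁+P₂) = 3.093 ft.

3.09 ft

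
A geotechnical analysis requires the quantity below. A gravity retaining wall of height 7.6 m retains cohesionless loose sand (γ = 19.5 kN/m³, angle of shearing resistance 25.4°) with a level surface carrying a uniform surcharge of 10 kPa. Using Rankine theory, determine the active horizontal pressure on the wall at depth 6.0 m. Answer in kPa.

50.8 kPa

K_a = (1 − sin φ)/(1 + sin φ) = 0.3996.
σ_v = γz + q = 19.5 × 6.0 + 10 = 127.0 kPa.
σ_h = K_a σ_v = 0.3996 × 127.0 = 50.75 kPa.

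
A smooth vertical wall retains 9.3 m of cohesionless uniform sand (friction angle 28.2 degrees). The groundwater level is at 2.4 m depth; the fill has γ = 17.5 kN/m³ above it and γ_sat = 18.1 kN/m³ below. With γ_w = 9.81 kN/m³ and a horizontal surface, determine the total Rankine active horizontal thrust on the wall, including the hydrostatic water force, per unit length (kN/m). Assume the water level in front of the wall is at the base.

426 kN/m

K_a = tan²(45° − φ/2) = 0.3582.
γ' = 18.1 − 9.81 = 8.290 kN/m³. Depth below WT = 6.9 m.
σ'_h at WT = K_a γ d_w = 15.04 kPa; at base = 15.04 + K_a γ' × 6.9 = 35.53 kPa.
P₁ (0–2.4 m) = ½×15.04×2.4 = 18.05. P₂ (2.4–9.3 m) = ½(15.04+35.53)×6.9 = 174.5.
P_w = ½ γ_w h₂² = 0.5×9.81×6.9² = 233.5. Total = 18.05+174.5+233.5 = 426.1 kN/m.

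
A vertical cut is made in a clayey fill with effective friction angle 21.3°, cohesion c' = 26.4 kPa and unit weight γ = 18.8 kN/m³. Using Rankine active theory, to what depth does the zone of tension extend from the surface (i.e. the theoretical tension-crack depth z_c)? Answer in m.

K_a = tan²(45° − 21.3°/2) = 0.4671; √K_a = 0.6834.
The active pressure is zero where K_a γ z = 2c√K_a, so z_c = 2c/(γ√K_a) = 2×26.4/(18.8×0.6834) = 4.109 m.

4.11 m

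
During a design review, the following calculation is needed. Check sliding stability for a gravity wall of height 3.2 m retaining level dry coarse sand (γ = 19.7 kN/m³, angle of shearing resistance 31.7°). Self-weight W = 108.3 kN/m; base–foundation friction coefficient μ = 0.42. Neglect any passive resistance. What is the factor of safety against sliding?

1.45

K_a = tan²(45° − 31.7°/2) = 0.3111.
P_a = ½K_aγH² = 0.5×0.3111×19.7×3.2² = 31.38 kN/m, acting at H/3 = 1.067 m above the base.
FS_sliding = μW / P_a = 0.42×108.3 / 31.38 = 1.450.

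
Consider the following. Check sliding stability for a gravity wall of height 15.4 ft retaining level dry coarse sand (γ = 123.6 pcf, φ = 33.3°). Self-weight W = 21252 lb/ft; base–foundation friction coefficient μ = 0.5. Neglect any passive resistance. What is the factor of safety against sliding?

K_a = tan²(45° − 33.3°/2) = 0.2911.
P_a = ½K_aγH² = 0.5×0.2911×123.6×15.4² = 4267 lb/ft, acting at H/3 = 5.133 ft above the base.
FS_sliding = μW / P_a = 0.5×21252 / 4267 = 2.490.

2.49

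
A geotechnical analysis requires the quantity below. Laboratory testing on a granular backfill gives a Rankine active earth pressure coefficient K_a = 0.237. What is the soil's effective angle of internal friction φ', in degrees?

38.1°

K_a = tan²(45° − φ/2) ⇒ 45° − φ/2 = arctan(√0.237) = 25.96°.
φ = 2(45° − 25.96°) = 38.08°.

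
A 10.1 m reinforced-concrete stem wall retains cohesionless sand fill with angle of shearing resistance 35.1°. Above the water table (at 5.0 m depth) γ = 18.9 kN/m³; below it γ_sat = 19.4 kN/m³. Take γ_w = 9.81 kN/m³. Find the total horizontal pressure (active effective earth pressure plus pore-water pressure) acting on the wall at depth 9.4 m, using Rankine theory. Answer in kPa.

80.0 kPa

K_a = (1 − sin φ)/(1 + sin φ) = 0.2698.
γ' = 19.4 − 9.81 = 9.590 kN/m³.
Effective vertical stress at 9.4 m: σ'_v = 18.9×5.0 + 9.590×4.40 = 136.7 kPa.
σ'_h = K_a σ'_v = 0.2698 × 136.7 = 36.89 kPa; u = γ_w × 4.40 = 43.16 kPa.
Total σ_h = 36.89 + 43.16 = 80.05 kPa.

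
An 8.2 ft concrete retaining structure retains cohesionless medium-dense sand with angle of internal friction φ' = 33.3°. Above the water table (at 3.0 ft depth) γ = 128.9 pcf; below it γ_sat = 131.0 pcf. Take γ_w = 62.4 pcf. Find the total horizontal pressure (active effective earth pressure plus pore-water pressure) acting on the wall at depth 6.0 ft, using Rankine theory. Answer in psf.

K_a = (1 − sin φ)/(1 + sin φ) = 0.2911.
γ' = 131.0 − 62.4 = 68.60 pcf.
Effective vertical stress at 6.0 ft: σ'_v = 128.9×3.0 + 68.60×3.00 = 592.5 psf.
σ'_h = K_a σ'_v = 0.2911 × 592.5 = 172.5 psf; u = γ_w × 3.00 = 187.2 psf.
Total σ_h = 172.5 + 187.2 = 359.7 psf.

360 psf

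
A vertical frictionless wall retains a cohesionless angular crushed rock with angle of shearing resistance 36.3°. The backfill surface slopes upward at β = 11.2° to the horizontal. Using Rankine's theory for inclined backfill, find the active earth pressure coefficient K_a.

0.269

K_a = cos β · (cos β − √(cos²β − cos²φ)) / (cos β + √(cos²β − cos²φ)).
cos β = 0.9810, cos φ = 0.8059, √(cos²β − cos²φ) = 0.5592.
K_a = 0.9810 × (0.9810 − 0.5592)/(0.9810 + 0.5592) = 0.2686.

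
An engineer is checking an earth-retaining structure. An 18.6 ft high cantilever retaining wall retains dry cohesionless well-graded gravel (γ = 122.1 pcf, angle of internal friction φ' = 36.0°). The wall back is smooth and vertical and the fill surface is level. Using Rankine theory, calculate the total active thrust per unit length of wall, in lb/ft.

5480 lb/ft

K_a = tan²(45° − φ/2) = 0.2596.
P_a = ½ K_a γ H² = 0.5 × 0.2596 × 122.1 × 18.6² = 5483 lb/ft.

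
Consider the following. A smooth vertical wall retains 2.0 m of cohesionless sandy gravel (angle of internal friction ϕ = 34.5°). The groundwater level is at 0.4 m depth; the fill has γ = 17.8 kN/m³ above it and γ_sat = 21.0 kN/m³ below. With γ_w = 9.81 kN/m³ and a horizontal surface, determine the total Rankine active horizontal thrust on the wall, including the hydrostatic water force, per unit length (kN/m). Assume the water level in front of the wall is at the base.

K_a = tan²(45° − φ/2) = 0.2768.
γ' = 21.0 − 9.81 = 11.19 kN/m³. Depth below WT = 1.6 m.
σ'_h at WT = K_a γ d_w = 1.971 kPa; at base = 1.971 + K_a γ' × 1.6 = 6.927 kPa.
P₁ (0–0.4 m) = ½×1.971×0.4 = 0.3942. P₂ (0.4–2.0 m) = ½(1.971+6.927)×1.6 = 7.118.
P_w = ½ γ_w h₂² = 0.5×9.81×1.6² = 12.56. Total = 0.3942+7.118+12.56 = 20.07 kN/m.

20.1 kN/m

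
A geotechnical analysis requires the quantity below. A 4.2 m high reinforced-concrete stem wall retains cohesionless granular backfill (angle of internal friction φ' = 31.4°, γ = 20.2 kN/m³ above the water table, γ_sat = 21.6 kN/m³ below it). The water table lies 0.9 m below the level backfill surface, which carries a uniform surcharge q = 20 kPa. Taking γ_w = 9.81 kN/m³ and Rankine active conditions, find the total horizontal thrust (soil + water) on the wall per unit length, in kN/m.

122 kN/m

K_a = tan²(45° − φ/2) = 0.3149.
γ' = 21.6 − 9.81 = 11.79 kN/m³. h₂ = H − d_w = 3.3 m.
σ'_h: at surface K_a·q = 6.298; at WT K_a(q+γd_w) = 12.02; at base K_a(q+γd_w+γ'h₂) = 24.28 kPa.
P₁ = ½(6.298+12.02)×0.9 = 8.245; P₂ = ½(12.02+24.28)×3.3 = 59.89; P_w = ½γ_w h₂² = 53.42.
Total = 8.245+59.89+53.42 = 121.6 kN/m.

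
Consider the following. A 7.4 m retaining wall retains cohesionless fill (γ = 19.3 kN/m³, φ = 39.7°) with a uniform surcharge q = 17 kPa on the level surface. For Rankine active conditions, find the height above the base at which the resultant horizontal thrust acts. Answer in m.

2.70 m

K_a = 0.2204.
Triangular part P₁ = ½K_aγH² = 116.5 at H/3 = 2.467 m; rectangular part P₂ = K_a q H = 27.73 at H/2 = 3.700 m.
ȳ = (P₁·2.467 + P₂·3.700)/(P₁+P₂) = 2.704 m.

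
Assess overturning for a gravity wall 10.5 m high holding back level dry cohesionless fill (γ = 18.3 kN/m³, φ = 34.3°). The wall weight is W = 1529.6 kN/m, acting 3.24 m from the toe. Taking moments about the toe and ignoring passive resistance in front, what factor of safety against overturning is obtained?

5.03

K_a = tan²(45° − 34.3°/2) = 0.2792.
P_a = ½K_aγH² = 0.5×0.2792×18.3×10.5² = 281.6 kN/m, acting at H/3 = 3.500 m above the base.
Overturning moment M_o = P_a × H/3 = 281.6 × 3.500 = 985.6.
Resisting moment M_r = W × 3.24 = 1529.6 × 3.24 = 4956.
FS_overturning = M_r/M_o = 4956/985.6 = 5.028.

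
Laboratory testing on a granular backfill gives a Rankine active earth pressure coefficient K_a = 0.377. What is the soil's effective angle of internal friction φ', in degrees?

26.9°

K_a = tan²(45° − φ/2) ⇒ 45° − φ/2 = arctan(√0.377) = 31.55°.
φ = 2(45° − 31.55°) = 26.90°.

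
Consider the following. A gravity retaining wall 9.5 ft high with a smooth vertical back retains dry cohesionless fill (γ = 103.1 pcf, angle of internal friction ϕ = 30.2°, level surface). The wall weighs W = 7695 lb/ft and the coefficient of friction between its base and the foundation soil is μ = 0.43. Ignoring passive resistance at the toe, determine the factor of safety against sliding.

K_a = tan²(45° − 30.2°/2) = 0.3307.
P_a = ½K_aγH² = 0.5×0.3307×103.1×9.5² = 1538 lb/ft, acting at H/3 = 3.167 ft above the base.
FS_sliding = μW / P_a = 0.43×7695 / 1538 = 2.151.

2.15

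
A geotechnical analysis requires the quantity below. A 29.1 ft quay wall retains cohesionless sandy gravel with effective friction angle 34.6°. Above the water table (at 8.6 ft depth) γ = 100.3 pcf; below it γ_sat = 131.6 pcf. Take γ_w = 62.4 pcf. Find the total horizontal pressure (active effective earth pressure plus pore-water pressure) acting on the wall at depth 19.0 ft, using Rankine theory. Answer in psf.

1090 psf

K_a = (1 − sin φ)/(1 + sin φ) = 0.2756.
γ' = 131.6 − 62.4 = 69.20 pcf.
Effective vertical stress at 19.0 ft: σ'_v = 100.3×8.6 + 69.20×10.4 = 1582 psf.
σ'_h = K_a σ'_v = 0.2756 × 1582 = 436.1 psf; u = γ_w × 10.4 = 649.0 psf.
Total σ_h = 436.1 + 649.0 = 1085 psf.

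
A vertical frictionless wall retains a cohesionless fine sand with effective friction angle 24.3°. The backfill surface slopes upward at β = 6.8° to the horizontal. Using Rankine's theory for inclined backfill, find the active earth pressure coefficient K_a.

K_a = cos β · (cos β − √(cos²β − cos²φ)) / (cos β + √(cos²β − cos²φ)).
cos β = 0.9930, cos φ = 0.9114, √(cos²β − cos²φ) = 0.3941.
K_a = 0.9930 × (0.9930 − 0.3941)/(0.9930 + 0.3941) = 0.4287.

0.429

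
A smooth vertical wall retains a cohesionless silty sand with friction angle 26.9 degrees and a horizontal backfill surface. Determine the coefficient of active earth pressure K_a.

K_a = tan²(45° − φ/2) = tan²(31.55°) = 0.3770.

0.377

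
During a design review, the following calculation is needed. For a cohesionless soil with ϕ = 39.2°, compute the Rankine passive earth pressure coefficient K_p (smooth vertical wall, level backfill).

4.44

K_p = (1 + sin φ)/(1 − sin φ) = tan²(45° + 39.2°/2) = 4.435.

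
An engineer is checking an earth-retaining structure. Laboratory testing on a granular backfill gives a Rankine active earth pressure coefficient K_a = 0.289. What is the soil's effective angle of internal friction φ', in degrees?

33.5°

K_a = tan²(45° − φ/2) ⇒ 45° − φ/2 = arctan(√0.289) = 28.26°.
φ = 2(45° − 28.26°) = 33.48°.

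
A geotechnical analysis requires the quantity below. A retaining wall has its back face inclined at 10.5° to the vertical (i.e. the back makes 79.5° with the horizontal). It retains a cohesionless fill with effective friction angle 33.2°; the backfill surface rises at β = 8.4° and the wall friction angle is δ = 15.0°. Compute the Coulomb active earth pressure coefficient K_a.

K_a = sin²(α+φ) / [sin²α · sin(α−δ) · (1 + √{sin(φ+δ)sin(φ−β) / (sin(α−δ)sin(α+β))})²].
With α = 79.5°, φ = 33.2°, δ = 15.0°, β = 8.4°: K_a = 0.3864.

0.386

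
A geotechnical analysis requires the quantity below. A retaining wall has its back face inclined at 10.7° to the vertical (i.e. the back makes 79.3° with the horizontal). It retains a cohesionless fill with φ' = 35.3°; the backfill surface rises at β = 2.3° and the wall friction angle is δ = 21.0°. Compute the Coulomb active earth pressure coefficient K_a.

0.335

K_a = sin²(α+φ) / [sin²α · sin(α−δ) · (1 + √{sin(φ+δ)sin(φ−β) / (sin(α−δ)sin(α+β))})²].
With α = 79.3°, φ = 35.3°, δ = 21.0°, β = 2.3°: K_a = 0.3348.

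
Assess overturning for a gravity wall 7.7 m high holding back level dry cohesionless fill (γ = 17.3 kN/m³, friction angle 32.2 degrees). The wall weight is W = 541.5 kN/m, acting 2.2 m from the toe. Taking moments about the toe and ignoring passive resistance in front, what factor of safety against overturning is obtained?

2.97

K_a = tan²(45° − 32.2°/2) = 0.3047.
P_a = ½K_aγH² = 0.5×0.3047×17.3×7.7² = 156.3 kN/m, acting at H/3 = 2.567 m above the base.
Overturning moment M_o = P_a × H/3 = 156.3 × 2.567 = 401.1.
Resisting moment M_r = W × 2.2 = 541.5 × 2.2 = 1191.
FS_overturning = M_r/M_o = 1191/401.1 = 2.970.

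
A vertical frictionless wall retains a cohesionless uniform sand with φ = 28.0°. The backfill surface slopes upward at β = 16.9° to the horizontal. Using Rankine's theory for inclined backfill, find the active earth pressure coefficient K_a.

K_a = cos β · (cos β − √(cos²β − cos²φ)) / (cos β + √(cos²β − cos²φ)).
cos β = 0.9568, cos φ = 0.8829, √(cos²β − cos²φ) = 0.3686.
K_a = 0.9568 × (0.9568 − 0.3686)/(0.9568 + 0.3686) = 0.4246.

0.425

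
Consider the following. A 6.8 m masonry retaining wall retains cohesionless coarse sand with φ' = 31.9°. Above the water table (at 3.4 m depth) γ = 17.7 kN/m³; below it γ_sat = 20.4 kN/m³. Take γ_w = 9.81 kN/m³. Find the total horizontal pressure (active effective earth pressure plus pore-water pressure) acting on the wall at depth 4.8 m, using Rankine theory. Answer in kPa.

36.9 kPa

K_a = (1 − sin φ)/(1 + sin φ) = 0.3085.
γ' = 20.4 − 9.81 = 10.59 kN/m³.
Effective vertical stress at 4.8 m: σ'_v = 17.7×3.4 + 10.59×1.40 = 75.01 kPa.
σ'_h = K_a σ'_v = 0.3085 × 75.01 = 23.14 kPa; u = γ_w × 1.40 = 13.73 kPa.
Total σ_h = 23.14 + 13.73 = 36.88 kPa.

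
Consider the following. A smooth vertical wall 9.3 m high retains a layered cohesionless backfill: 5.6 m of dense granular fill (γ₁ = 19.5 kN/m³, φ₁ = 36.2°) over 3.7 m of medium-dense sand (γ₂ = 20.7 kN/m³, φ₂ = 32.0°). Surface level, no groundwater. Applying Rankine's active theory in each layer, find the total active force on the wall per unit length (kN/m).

K_a1 = tan²(45°−36.2°/2) = 0.2574; K_a2 = tan²(45°−32.0°/2) = 0.3073.
Layer 1: σ at base = K_a1 γ₁ h₁ = 28.11 kPa; P₁ = ½×28.11×5.6 = 78.70.
Layer 2: σ_v at top = γ₁h₁ = 109.2; σ_h top = K_a2×109.2 = 33.55; σ_h base = K_a2×(109.2+20.7×3.7) = 57.09.
P₂ = ½(33.55+57.09)×3.7 = 167.7. Total P_a = 78.70+167.7 = 246.4 kN/m.

246 kN/m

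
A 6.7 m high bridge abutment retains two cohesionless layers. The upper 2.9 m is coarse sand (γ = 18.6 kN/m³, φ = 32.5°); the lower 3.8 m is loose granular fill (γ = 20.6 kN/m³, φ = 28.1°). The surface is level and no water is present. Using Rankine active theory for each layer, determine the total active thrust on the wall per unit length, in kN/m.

K_a1 = tan²(45°−32.5°/2) = 0.3010; K_a2 = tan²(45°−28.1°/2) = 0.3596.
Layer 1: σ at base = K_a1 γ₁ h₁ = 16.23 kPa; P₁ = ½×16.23×2.9 = 23.54.
Layer 2: σ_v at top = γ₁h₁ = 53.94; σ_h top = K_a2×53.94 = 19.40; σ_h base = K_a2×(53.94+20.6×3.8) = 47.55.
P₂ = ½(19.40+47.55)×3.8 = 127.2. Total P_a = 23.54+127.2 = 150.7 kN/m.

151 kN/m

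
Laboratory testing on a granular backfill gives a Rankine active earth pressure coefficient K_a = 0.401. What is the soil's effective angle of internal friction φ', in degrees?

25.3°

K_a = tan²(45° − φ/2) ⇒ 45° − φ/2 = arctan(√0.401) = 32.34°.
φ = 2(45° − 32.34°) = 25.31°.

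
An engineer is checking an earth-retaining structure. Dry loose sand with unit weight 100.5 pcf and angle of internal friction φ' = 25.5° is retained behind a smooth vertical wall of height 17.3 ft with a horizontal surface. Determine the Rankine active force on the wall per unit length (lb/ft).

K_a = tan²(45° − φ/2) = 0.3981.
P_a = ½ K_a γ H² = 0.5 × 0.3981 × 100.5 × 17.3² = 5987 lb/ft.

5990 lb/ft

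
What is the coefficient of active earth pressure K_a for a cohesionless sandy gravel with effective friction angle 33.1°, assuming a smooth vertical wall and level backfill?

0.294

K_a = (1 − sin φ)/(1 + sin φ) = (1 − sin 33.1°)/(1 + sin 33.1°) = 0.2936.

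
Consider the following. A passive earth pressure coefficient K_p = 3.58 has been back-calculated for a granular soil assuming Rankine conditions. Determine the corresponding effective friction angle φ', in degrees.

34.3°

K_p = (1+sin φ)/(1−sin φ) ⇒ sin φ = (K_p − 1)/(K_p + 1) = 0.5633.
φ = arcsin(0.5633) = 34.29°.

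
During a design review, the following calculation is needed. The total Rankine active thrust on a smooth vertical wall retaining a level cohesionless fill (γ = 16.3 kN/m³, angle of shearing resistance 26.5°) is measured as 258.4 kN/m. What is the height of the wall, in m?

K_a = 0.3829. P_a = ½ K_a γ H² ⇒ H = √(2P_a/(K_a γ)).
H = √(2×258.4/(0.3829×16.3)) = 9.099 m.

9.10 m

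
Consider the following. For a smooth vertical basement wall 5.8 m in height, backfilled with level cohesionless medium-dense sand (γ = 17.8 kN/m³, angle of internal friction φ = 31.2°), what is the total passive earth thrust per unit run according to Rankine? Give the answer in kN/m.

943 kN/m

K_p = tan²(45° + φ/2) = 3.150.
P_p = ½ K_p γ H² = 0.5 × 3.150 × 17.8 × 5.8² = 943.0 kN/m.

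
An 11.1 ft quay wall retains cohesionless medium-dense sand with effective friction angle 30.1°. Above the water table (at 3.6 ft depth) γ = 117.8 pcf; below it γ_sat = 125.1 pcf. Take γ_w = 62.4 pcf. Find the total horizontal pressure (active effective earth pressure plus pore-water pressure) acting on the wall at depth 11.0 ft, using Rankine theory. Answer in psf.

757 psf

K_a = (1 − sin φ)/(1 + sin φ) = 0.3320.
γ' = 125.1 − 62.4 = 62.70 pcf.
Effective vertical stress at 11.0 ft: σ'_v = 117.8×3.6 + 62.70×7.40 = 888.1 psf.
σ'_h = K_a σ'_v = 0.3320 × 888.1 = 294.8 psf; u = γ_w × 7.40 = 461.8 psf.
Total σ_h = 294.8 + 461.8 = 756.6 psf.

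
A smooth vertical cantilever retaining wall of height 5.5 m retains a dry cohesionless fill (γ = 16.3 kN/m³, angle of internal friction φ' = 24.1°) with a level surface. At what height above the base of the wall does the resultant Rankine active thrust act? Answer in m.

K_a = 0.4201.
The pressure distribution is triangular, so the resultant acts at H/3 above the base = 5.5/3 = 1.833 m.

1.83 m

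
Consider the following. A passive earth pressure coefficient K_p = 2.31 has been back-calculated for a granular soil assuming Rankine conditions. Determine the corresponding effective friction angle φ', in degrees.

23.3°

K_p = (1+sin φ)/(1−sin φ) ⇒ sin φ = (K_p − 1)/(K_p + 1) = 0.3958.
φ = arcsin(0.3958) = 23.31°.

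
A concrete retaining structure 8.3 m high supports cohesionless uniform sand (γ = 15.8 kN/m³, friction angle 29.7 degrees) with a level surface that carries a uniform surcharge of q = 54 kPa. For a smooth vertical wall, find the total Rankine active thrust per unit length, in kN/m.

K_a = tan²(45° − φ/2) = 0.3374.
Soil triangle: ½ K_a γ H² = 0.5×0.3374×15.8×8.3² = 183.6 kN/m.
Surcharge rectangle: K_a q H = 0.3374×54×8.3 = 151.2 kN/m.
Total = 183.6 + 151.2 = 334.8 kN/m.

335 kN/m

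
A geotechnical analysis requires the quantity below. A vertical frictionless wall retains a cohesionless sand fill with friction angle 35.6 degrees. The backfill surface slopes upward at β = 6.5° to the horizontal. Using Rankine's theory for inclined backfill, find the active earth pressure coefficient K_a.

0.268

K_a = cos β · (cos β − √(cos²β − cos²φ)) / (cos β + √(cos²β − cos²φ)).
cos β = 0.9936, cos φ = 0.8131, √(cos²β − cos²φ) = 0.5710.
K_a = 0.9936 × (0.9936 − 0.5710)/(0.9936 + 0.5710) = 0.2683.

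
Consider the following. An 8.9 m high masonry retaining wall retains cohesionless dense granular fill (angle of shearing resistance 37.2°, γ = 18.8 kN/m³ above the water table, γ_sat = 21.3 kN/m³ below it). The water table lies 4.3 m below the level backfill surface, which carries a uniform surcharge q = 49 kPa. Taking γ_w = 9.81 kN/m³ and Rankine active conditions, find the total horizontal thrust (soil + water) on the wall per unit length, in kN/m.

376 kN/m

K_a = tan²(45° − φ/2) = 0.2464.
γ' = 21.3 − 9.81 = 11.49 kN/m³. h₂ = H − d_w = 4.6 m.
σ'_h: at surface K_a·q = 12.07; at WT K_a(q+γd_w) = 31.99; at base K_a(q+γd_w+γ'h₂) = 45.02 kPa.
P₁ = ½(12.07+31.99)×4.3 = 94.75; P₂ = ½(31.99+45.02)×4.6 = 177.1; P_w = ½γ_w h₂² = 103.8.
Total = 94.75+177.1+103.8 = 375.7 kN/m.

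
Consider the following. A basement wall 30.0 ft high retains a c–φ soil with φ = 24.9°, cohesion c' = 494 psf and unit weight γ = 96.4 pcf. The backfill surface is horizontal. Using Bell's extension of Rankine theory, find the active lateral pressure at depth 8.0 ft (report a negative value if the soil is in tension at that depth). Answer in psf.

-316 psf

K_a = (1 − sin φ)/(1 + sin φ) = 0.4074.
σ_a = K_a γ z − 2c√K_a = 0.4074×96.4×8.0 − 2×494×0.6383 = -316.4 psf.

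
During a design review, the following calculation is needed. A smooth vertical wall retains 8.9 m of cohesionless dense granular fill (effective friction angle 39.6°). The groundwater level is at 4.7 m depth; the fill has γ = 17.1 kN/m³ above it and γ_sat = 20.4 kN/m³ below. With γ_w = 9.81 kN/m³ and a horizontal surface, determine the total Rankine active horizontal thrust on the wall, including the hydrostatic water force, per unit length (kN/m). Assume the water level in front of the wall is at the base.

224 kN/m

K_a = tan²(45° − φ/2) = 0.2214.
γ' = 20.4 − 9.81 = 10.59 kN/m³. Depth below WT = 4.2 m.
σ'_h at WT = K_a γ d_w = 17.80 kPa; at base = 17.80 + K_a γ' × 4.2 = 27.65 kPa.
P₁ (0–4.7 m) = ½×17.80×4.7 = 41.82. P₂ (4.7–8.9 m) = ½(17.80+27.65)×4.2 = 95.43.
P_w = ½ γ_w h₂² = 0.5×9.81×4.2² = 86.52. Total = 41.82+95.43+86.52 = 223.8 kN/m.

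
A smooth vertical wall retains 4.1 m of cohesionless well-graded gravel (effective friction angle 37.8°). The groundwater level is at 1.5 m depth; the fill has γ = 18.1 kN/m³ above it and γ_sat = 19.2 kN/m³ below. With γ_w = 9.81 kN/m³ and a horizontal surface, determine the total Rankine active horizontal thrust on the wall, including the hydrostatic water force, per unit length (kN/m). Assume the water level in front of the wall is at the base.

K_a = tan²(45° − φ/2) = 0.2400.
γ' = 19.2 − 9.81 = 9.390 kN/m³. Depth below WT = 2.6 m.
σ'_h at WT = K_a γ d_w = 6.516 kPa; at base = 6.516 + K_a γ' × 2.6 = 12.38 kPa.
P₁ (0–1.5 m) = ½×6.516×1.5 = 4.887. P₂ (1.5–4.1 m) = ½(6.516+12.38)×2.6 = 24.56.
P_w = ½ γ_w h₂² = 0.5×9.81×2.6² = 33.16. Total = 4.887+24.56+33.16 = 62.60 kN/m.

62.6 kN/m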